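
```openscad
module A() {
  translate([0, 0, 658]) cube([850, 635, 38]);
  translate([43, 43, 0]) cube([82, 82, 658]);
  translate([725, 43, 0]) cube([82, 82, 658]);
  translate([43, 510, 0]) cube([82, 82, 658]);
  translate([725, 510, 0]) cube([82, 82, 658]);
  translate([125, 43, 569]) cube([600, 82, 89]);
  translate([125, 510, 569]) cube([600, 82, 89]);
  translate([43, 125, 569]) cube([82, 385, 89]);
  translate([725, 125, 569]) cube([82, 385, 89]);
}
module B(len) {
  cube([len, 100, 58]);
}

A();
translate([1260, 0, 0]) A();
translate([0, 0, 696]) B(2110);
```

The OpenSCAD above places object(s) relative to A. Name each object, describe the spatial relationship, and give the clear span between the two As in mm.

A is a table. B is a beam. A beam spans the tops of two tables. The clear span between the two tables is 410 mm.

Second table starts at x = 1260; first ends at x = 850; clear span = 1260 − 850 = 410 mm.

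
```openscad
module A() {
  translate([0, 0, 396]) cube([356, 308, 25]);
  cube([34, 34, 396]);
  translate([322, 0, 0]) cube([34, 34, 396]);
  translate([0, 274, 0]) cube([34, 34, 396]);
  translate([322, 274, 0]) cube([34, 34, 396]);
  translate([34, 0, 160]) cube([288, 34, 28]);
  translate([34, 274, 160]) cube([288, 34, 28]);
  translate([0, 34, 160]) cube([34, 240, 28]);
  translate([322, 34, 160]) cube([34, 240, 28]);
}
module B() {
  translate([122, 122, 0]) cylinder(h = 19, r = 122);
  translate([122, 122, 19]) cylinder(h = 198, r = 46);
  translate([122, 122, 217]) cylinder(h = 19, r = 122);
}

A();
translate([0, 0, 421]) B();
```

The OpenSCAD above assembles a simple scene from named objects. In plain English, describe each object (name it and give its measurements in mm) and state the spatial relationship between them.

A is a four-legged stool. The seat is a 356×308×25 mm slab whose top surface is at z = 421 mm; four square legs, each 34×34 mm in cross-section, run from the floor (z = 0) to the underside of the seat, each flush with a corner of the seat. Four stretchers, 34 mm wide and 28 mm tall, connect adjacent legs with their undersides at z = 160 mm, each running between the inner faces of the legs it joins and aligned with the legs' outer faces on the other axis.

B is a spool: two coaxial disc flanges of radius 122 mm and thickness 19 mm, joined by a core cylinder of radius 46 mm and height 198 mm. The lower flange rests on z = 0 and the three cylinders share a vertical axis.

The spool is on top of the stool.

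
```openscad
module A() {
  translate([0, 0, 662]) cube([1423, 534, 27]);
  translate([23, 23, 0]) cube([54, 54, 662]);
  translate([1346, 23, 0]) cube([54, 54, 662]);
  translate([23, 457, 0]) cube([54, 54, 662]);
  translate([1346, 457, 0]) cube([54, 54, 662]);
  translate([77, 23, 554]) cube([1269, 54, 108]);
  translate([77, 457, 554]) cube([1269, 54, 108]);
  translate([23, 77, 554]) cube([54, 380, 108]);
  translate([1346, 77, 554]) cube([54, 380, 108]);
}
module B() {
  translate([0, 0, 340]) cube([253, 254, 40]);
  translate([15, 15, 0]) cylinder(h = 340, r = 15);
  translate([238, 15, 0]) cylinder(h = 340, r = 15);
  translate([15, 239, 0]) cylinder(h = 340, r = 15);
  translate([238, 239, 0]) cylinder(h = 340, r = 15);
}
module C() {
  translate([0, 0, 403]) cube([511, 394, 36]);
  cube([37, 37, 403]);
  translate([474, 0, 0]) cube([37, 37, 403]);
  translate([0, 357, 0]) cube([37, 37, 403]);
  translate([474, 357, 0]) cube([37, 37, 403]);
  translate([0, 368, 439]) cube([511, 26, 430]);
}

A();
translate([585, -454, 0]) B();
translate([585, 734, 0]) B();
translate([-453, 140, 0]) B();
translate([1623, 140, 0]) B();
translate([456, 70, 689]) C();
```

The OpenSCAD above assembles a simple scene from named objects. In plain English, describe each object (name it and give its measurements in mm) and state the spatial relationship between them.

A is a table: top 1423 mm (x) × 534 mm (y), 27 mm thick, upper face at z = 689 mm, on four 54×54 mm square legs, each inset 23 mm from the nearest pair of top edges, running from z = 0 to the bottom of the top. Four apron rails, 54 mm thick and 108 mm tall, run between adjacent legs with their top edges flush with the underside of the top and their outer faces flush with the legs' outer faces.

B is a four-legged stool. The seat is a 253×254×40 mm slab whose top surface is at z = 380 mm; four round legs, each 30 mm in diameter, run from the floor (z = 0) to the underside of the seat, each leg's axis is inset half a diameter from the nearest pair of seat edges (so the leg's bounding box is flush with the corner).

C is a chair: 511×394 mm seat, 36 mm thick, top at z = 439 mm, on four 37 mm square corner legs flush with the seat edges. A 26 mm thick backrest slab spans the full seat width, extending 430 mm above the seat top, its back face flush with the seat's +y edge.

Four stools sit around the table at the −y, +y, −x, +x sides. The chair is on top of the table, centred.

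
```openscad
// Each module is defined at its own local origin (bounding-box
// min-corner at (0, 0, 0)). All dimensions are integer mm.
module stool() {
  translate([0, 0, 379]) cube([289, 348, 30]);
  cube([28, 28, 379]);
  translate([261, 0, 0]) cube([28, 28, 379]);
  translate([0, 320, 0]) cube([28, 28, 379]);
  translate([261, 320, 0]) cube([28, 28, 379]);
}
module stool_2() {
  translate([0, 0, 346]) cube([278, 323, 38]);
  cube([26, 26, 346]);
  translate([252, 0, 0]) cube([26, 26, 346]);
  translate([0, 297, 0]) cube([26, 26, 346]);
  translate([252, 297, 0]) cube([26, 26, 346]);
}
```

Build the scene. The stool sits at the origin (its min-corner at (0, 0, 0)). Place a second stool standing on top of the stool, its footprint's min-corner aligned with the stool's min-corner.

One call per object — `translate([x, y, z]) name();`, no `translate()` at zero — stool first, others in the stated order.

stool();
translate([0, 0, 409]) stool_2();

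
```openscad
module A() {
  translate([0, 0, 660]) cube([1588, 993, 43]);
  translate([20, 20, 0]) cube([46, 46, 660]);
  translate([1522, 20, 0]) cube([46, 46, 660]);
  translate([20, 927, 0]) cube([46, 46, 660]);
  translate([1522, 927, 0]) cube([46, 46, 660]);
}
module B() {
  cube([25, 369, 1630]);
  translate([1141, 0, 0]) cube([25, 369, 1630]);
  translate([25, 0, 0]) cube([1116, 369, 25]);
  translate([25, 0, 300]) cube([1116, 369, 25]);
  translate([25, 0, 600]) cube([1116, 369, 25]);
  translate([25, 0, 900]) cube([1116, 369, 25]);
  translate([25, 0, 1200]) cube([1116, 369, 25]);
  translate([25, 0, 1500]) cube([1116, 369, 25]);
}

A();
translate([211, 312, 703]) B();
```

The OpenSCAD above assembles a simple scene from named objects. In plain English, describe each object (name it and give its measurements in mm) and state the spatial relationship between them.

A is a table with a 1588×993 mm rectangular top, 43 mm thick, top surface at z = 703 mm, supported by four 46×46 mm square legs, each inset 20 mm from the nearest pair of top edges, running from the floor.

B is an open bookshelf. Two side panels, each 25 mm thick, 369 mm deep and 1630 mm tall, stand 1166 mm apart (outside-to-outside). Between them sit 6 shelves, each 25 mm thick and 369 mm deep, spanning the full gap between the sides. The bottom shelf rests on the floor (its underside at z = 0) and the clear gap between one shelf's top and the next shelf's underside is 275 mm.

The bookshelf is on top of the table, centred.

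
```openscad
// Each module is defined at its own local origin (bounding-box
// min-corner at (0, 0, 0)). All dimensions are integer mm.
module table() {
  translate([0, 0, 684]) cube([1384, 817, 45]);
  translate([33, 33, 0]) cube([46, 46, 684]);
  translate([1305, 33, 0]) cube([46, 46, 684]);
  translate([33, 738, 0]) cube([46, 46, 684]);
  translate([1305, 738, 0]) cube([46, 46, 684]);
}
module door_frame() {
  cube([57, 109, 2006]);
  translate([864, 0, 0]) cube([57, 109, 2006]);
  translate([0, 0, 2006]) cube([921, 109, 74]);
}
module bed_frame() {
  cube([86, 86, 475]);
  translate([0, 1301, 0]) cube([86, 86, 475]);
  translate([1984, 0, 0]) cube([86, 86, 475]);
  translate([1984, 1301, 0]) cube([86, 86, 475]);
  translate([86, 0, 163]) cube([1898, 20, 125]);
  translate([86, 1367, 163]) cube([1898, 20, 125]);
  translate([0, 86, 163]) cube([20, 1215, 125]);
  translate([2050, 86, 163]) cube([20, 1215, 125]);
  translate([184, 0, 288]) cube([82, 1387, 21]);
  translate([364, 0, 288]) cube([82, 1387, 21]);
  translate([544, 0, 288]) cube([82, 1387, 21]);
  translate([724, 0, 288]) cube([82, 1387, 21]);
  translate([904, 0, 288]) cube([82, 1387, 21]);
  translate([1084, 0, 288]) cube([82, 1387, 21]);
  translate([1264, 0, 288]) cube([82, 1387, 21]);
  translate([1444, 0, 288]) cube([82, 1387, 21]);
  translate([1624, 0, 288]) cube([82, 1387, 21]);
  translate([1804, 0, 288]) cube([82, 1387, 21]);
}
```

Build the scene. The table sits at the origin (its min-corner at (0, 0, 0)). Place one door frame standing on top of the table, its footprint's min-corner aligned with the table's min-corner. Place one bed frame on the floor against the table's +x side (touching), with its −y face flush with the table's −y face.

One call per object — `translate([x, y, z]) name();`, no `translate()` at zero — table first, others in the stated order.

table();
translate([0, 0, 729]) door_frame();
translate([1384, 0, 0]) bed_frame();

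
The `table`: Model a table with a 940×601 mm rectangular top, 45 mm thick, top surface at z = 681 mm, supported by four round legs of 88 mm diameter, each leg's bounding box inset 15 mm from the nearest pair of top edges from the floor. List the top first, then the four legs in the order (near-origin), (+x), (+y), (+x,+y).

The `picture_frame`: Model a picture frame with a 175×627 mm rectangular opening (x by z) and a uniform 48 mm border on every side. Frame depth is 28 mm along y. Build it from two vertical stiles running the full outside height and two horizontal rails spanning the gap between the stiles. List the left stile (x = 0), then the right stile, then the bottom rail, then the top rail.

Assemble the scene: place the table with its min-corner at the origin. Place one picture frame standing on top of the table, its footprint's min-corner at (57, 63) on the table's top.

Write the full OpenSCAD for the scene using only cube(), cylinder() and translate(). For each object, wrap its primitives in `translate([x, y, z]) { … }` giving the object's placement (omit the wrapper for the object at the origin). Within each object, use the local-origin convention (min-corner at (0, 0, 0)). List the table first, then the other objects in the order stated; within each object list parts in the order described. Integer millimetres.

translate([0, 0, 636]) cube([940, 601, 45]);
translate([59, 59, 0]) cylinder(h = 636, r = 44);
translate([881, 59, 0]) cylinder(h = 636, r = 44);
translate([59, 542, 0]) cylinder(h = 636, r = 44);
translate([881, 542, 0]) cylinder(h = 636, r = 44);
translate([57, 63, 681]) {
  cube([48, 28, 723]);
  translate([223, 0, 0]) cube([48, 28, 723]);
  translate([48, 0, 0]) cube([175, 28, 48]);
  translate([48, 0, 675]) cube([175, 28, 48]);
}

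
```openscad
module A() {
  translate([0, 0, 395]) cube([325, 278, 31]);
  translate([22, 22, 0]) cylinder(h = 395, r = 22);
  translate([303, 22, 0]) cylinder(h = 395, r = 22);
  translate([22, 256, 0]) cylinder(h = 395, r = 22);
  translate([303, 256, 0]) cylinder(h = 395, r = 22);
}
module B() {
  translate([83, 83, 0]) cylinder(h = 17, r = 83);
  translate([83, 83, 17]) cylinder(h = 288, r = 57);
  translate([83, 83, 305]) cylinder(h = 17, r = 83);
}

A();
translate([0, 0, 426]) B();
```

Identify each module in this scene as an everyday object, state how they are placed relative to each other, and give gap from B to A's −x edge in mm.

A is a stool. B is a spool. The spool is on top of the stool. The gap from the spool to the stool's −x edge is 0 mm.

The spool's min-x is at 0; the stool's min-x is 0; gap = 0 mm.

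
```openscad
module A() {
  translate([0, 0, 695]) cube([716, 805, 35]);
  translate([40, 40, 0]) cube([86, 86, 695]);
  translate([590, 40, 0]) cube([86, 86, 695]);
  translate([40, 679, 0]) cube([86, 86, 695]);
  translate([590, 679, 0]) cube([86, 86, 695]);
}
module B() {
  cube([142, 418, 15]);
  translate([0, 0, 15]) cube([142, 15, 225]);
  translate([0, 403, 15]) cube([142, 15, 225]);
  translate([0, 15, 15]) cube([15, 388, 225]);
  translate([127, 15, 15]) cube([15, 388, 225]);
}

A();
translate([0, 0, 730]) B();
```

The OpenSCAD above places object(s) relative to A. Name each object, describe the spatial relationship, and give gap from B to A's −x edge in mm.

A is a table. B is an open box. The open box is on top of the table. The gap from the open box to the table's −x edge is 0 mm.

The open box's min-x is at 0; the table's min-x is 0; gap = 0 mm.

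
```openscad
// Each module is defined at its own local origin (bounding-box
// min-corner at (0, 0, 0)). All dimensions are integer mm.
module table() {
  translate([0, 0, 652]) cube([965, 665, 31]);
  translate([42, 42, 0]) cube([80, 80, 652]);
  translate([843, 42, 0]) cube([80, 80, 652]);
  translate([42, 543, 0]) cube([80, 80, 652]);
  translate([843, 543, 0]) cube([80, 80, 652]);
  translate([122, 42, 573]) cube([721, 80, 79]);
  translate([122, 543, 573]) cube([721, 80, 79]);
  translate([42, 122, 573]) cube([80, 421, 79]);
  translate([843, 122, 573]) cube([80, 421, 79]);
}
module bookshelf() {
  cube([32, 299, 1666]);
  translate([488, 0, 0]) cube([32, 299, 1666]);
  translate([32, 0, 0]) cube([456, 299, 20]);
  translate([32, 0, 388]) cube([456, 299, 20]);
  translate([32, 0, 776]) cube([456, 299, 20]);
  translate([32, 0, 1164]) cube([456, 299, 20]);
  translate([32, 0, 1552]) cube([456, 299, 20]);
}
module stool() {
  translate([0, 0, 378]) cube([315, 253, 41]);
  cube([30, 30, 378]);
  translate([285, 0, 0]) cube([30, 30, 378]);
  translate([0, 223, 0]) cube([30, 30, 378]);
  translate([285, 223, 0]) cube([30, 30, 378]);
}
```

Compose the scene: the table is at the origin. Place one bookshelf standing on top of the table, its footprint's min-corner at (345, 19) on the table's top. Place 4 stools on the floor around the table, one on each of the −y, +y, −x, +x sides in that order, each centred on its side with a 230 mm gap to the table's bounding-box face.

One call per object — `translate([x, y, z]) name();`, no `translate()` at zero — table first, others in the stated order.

table();
translate([345, 19, 683]) bookshelf();
translate([325, -483, 0]) stool();
translate([325, 895, 0]) stool();
translate([-545, 206, 0]) stool();
translate([1195, 206, 0]) stool();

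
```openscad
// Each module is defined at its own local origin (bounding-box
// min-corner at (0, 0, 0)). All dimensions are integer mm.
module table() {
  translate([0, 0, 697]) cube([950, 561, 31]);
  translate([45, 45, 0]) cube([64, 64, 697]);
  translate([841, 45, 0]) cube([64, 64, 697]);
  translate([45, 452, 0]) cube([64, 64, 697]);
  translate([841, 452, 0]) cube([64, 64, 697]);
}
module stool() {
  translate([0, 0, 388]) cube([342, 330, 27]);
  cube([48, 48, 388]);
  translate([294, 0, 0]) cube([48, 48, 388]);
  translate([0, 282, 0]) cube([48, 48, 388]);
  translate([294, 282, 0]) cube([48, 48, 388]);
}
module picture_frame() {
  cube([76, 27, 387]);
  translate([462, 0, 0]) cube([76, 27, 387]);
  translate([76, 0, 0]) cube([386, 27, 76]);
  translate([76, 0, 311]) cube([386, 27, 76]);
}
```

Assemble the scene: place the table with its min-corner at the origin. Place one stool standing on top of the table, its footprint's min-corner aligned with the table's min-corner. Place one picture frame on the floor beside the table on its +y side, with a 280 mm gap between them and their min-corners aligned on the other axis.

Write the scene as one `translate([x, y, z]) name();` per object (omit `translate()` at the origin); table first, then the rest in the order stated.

table();
translate([0, 0, 728]) stool();
translate([0, 841, 0]) picture_frame();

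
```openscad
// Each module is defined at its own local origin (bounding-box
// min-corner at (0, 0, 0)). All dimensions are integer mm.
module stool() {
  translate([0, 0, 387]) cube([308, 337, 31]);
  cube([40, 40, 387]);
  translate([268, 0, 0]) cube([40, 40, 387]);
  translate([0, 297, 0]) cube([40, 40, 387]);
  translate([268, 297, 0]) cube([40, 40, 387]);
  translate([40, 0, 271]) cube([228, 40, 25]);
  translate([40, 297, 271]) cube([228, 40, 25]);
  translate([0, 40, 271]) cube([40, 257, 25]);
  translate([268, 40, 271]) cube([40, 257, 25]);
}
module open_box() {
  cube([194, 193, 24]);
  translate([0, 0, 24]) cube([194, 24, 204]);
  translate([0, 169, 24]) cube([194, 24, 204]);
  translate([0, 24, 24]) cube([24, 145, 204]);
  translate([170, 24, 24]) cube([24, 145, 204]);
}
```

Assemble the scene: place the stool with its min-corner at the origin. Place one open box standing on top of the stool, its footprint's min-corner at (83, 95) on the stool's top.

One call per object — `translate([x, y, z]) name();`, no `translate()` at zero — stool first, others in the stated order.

stool();
translate([83, 95, 418]) open_box();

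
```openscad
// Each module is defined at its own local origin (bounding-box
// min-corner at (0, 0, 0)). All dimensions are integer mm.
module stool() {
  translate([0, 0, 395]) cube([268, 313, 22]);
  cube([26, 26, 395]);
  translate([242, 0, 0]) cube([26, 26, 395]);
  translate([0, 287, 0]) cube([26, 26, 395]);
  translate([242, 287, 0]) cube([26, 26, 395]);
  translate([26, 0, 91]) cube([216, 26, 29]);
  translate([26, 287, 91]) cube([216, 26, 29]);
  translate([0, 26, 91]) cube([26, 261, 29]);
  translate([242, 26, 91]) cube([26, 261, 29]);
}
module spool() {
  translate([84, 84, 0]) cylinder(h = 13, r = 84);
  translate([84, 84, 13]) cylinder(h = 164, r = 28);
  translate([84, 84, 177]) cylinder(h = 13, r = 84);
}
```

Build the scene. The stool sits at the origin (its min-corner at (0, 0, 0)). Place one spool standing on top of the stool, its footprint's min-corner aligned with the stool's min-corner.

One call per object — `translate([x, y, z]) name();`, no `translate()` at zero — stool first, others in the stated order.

stool();
translate([0, 0, 417]) spool();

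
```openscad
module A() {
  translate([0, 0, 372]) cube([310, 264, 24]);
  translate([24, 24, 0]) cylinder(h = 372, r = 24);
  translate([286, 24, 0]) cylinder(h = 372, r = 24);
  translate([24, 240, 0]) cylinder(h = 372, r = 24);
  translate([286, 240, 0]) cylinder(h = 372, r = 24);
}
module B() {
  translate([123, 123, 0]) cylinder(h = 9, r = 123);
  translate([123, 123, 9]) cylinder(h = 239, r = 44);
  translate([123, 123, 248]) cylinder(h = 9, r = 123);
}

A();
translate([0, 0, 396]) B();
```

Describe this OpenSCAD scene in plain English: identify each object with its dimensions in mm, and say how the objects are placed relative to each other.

A is a four-legged stool. The seat is 310×264 mm, 24 mm thick, top at z = 396 mm. It stands on four round legs, each 48 mm in diameter, from z = 0 to the seat underside, each leg's axis is inset half a diameter from the nearest pair of seat edges (so the leg's bounding box is flush with the corner).

B is a spool: two coaxial disc flanges of radius 123 mm and thickness 9 mm, joined by a core cylinder of radius 44 mm and height 239 mm. The lower flange rests on z = 0 and the three cylinders share a vertical axis.

The spool is on top of the stool.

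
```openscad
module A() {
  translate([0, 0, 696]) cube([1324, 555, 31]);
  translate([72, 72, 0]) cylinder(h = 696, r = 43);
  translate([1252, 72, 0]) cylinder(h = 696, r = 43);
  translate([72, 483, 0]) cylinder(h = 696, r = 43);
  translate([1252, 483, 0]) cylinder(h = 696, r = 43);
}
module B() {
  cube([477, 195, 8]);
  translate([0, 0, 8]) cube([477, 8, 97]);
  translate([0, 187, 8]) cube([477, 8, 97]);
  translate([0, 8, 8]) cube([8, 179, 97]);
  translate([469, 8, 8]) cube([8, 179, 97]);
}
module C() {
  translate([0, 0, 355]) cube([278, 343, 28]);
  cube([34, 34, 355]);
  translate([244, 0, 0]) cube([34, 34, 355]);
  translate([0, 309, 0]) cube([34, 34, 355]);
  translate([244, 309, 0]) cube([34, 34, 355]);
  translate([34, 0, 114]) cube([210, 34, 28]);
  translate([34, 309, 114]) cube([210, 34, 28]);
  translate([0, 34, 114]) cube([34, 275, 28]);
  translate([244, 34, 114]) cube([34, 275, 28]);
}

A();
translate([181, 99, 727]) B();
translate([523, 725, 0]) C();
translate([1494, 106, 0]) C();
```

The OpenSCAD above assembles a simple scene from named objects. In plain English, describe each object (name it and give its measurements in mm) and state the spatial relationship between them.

A is a table with a 1324×555 mm rectangular top, 31 mm thick, top surface at z = 727 mm, supported by four round legs of 86 mm diameter, each leg's bounding box inset 29 mm from the nearest pair of top edges, running from the floor.

B is an open storage box with external size 477×195×105 mm and wall thickness 8 mm (the base is also 8 mm thick). The base covers the whole footprint; the four walls stand on the base, with the y-facing walls full-width and the x-facing walls fitting between their inner faces.

C is a simple wooden stool: a rectangular seat 278 mm (x) by 343 mm (y), 28 mm thick, top face at z = 383 mm, on four square legs, each 34×34 mm in cross-section. The legs rest on z = 0, each flush with a corner of the seat. Four stretchers, 34 mm wide and 28 mm tall, connect adjacent legs with their undersides at z = 114 mm, each running between the inner faces of the legs it joins and aligned with the legs' outer faces on the other axis.

The open box is on top of the table. Two stools sit around the table at the +y, +x sides.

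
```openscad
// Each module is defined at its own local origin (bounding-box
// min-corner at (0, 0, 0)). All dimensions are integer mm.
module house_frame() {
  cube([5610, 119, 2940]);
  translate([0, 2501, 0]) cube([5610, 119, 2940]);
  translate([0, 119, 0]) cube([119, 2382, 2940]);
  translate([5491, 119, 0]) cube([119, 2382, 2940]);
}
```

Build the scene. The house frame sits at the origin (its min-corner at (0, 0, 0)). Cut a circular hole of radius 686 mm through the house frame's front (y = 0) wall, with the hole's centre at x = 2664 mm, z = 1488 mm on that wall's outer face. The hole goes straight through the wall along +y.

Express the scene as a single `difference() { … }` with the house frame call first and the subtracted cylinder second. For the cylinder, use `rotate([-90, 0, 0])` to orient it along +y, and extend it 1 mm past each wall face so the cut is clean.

difference() {
  house_frame();
  translate([2664, -1, 1488]) rotate([-90, 0, 0]) cylinder(h = 121, r = 686);
}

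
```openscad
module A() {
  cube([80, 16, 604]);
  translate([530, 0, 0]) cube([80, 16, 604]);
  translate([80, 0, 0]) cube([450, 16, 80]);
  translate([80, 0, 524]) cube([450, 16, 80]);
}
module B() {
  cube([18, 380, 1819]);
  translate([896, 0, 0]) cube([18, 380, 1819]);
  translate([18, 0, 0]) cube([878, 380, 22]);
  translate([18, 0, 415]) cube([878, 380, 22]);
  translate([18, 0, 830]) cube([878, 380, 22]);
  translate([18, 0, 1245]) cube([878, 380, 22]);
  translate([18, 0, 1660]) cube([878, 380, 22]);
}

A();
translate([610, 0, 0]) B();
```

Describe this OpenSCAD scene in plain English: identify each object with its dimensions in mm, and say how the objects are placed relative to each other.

A is a picture frame with a 450×444 mm rectangular opening (x by z) and a uniform 80 mm border on every side. Frame depth is 16 mm along y. It is built from two vertical stiles running the full outside height and two horizontal rails spanning the gap between the stiles.

B is an open bookshelf. Two side panels, each 18 mm thick, 380 mm deep and 1819 mm tall, stand 914 mm apart (outside-to-outside). Between them sit 5 shelves, each 22 mm thick and 380 mm deep, spanning the full gap between the sides. The bottom shelf rests on the floor (its underside at z = 0) and the clear gap between one shelf's top and the next shelf's underside is 393 mm.

The bookshelf is against the picture frame's +x side, with their −y faces flush.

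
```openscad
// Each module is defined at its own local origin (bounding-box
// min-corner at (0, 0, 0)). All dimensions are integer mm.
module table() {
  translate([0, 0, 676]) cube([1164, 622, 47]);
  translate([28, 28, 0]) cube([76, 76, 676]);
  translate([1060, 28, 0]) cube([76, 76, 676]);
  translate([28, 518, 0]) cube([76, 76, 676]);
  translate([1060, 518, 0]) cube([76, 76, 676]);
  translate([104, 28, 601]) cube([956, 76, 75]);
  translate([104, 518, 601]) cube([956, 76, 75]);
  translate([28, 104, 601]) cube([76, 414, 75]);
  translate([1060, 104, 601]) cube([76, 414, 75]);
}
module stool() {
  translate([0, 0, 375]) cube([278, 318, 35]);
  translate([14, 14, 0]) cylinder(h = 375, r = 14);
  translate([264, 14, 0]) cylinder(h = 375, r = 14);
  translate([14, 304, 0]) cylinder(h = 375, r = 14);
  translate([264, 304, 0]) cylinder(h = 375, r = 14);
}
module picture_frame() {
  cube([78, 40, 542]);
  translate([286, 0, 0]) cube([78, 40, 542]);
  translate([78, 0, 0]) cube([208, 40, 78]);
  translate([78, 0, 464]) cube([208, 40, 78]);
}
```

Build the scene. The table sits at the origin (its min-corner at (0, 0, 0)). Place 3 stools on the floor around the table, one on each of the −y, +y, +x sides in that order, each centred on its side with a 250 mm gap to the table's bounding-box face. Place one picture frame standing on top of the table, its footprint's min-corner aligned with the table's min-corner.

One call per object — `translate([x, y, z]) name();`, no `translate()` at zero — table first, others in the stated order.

table();
translate([443, -568, 0]) stool();
translate([443, 872, 0]) stool();
translate([1414, 152, 0]) stool();
translate([0, 0, 723]) picture_frame();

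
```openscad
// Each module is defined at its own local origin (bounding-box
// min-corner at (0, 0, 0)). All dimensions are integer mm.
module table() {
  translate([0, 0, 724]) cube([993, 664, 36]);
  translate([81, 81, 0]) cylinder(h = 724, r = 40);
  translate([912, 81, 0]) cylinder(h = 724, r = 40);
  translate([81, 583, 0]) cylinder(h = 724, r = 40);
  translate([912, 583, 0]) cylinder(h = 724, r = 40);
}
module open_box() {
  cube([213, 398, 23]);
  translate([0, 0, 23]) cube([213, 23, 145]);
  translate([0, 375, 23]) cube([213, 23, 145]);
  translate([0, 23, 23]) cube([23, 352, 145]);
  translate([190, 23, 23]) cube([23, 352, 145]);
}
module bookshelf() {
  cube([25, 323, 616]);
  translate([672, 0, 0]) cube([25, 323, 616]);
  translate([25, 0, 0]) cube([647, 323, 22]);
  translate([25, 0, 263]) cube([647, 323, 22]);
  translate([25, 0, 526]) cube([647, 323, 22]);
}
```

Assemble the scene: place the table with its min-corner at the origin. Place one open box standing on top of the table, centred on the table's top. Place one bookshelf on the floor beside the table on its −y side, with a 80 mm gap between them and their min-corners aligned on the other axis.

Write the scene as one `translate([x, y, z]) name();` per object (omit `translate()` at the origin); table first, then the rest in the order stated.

table();
translate([390, 133, 760]) open_box();
translate([0, -403, 0]) bookshelf();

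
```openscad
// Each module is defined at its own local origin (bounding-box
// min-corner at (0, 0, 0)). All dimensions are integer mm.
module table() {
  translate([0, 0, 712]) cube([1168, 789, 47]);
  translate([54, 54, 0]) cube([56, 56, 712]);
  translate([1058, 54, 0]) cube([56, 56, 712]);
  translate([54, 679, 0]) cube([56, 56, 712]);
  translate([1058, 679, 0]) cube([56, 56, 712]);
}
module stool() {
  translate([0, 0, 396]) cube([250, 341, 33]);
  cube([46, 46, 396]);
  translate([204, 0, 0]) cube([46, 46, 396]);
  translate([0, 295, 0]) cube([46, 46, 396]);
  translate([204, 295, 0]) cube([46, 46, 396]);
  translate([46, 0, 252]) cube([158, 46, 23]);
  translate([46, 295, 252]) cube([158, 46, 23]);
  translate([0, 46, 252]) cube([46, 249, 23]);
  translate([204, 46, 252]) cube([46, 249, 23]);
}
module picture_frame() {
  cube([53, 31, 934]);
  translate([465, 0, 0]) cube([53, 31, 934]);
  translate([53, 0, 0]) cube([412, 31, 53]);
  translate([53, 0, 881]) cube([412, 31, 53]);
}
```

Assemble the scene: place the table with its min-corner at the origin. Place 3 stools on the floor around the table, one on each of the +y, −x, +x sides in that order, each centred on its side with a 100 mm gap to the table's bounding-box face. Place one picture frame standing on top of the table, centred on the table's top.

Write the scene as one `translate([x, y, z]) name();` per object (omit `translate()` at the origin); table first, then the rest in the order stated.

table();
translate([459, 889, 0]) stool();
translate([-350, 224, 0]) stool();
translate([1268, 224, 0]) stool();
translate([325, 379, 759]) picture_frame();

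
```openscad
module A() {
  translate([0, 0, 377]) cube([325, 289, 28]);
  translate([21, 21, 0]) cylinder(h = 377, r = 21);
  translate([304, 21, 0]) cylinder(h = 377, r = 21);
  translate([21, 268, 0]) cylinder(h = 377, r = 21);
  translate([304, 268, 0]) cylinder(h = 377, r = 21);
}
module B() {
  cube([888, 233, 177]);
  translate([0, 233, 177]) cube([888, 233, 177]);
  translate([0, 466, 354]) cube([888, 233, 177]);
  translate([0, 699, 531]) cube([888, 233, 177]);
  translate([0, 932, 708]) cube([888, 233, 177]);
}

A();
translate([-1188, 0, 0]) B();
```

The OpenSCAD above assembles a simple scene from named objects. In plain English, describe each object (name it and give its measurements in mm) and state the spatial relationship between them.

A is a four-legged stool. The seat is 325×289 mm, 28 mm thick, top at z = 405 mm. It stands on four round legs, each 42 mm in diameter, from z = 0 to the seat underside, each leg's axis is inset half a diameter from the nearest pair of seat edges (so the leg's bounding box is flush with the corner).

B is a straight staircase of 5 solid steps. Each step is 888 mm wide (x), 233 mm deep (y, the going) and 177 mm tall (the rise). The first step rests on the floor; each subsequent step sits one going further in +y and one rise higher in +z, directly behind and above the previous step with no overlap.

The staircase is on the floor beside the stool on its −x side.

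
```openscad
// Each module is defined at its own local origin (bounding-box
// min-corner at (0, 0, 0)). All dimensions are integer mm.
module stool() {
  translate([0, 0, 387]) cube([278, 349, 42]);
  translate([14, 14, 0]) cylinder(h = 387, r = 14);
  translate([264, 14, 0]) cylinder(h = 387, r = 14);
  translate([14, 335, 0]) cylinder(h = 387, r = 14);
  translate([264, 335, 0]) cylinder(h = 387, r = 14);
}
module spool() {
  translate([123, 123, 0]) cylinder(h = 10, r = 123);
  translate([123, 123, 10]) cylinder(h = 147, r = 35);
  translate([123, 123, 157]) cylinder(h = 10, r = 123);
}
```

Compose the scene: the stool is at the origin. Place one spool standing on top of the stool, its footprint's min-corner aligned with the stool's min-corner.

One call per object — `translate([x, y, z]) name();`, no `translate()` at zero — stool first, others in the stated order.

stool();
translate([0, 0, 429]) spool();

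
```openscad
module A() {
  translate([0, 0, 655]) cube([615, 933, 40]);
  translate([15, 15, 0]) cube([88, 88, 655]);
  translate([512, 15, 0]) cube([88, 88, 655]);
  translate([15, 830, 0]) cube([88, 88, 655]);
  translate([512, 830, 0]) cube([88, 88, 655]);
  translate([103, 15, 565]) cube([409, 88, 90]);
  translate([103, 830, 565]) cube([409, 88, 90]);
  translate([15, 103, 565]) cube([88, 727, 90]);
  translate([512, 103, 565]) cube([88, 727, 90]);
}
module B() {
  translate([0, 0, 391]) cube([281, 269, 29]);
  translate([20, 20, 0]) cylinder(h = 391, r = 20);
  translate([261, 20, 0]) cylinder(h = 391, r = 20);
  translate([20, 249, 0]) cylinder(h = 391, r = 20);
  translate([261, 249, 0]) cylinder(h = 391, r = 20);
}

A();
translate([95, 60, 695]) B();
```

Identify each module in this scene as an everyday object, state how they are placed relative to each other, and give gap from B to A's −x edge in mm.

A is a table. B is a stool. The stool is on top of the table. The gap from the stool to the table's −x edge is 95 mm.

The stool's min-x is at 95; the table's min-x is 0; gap = 95 mm.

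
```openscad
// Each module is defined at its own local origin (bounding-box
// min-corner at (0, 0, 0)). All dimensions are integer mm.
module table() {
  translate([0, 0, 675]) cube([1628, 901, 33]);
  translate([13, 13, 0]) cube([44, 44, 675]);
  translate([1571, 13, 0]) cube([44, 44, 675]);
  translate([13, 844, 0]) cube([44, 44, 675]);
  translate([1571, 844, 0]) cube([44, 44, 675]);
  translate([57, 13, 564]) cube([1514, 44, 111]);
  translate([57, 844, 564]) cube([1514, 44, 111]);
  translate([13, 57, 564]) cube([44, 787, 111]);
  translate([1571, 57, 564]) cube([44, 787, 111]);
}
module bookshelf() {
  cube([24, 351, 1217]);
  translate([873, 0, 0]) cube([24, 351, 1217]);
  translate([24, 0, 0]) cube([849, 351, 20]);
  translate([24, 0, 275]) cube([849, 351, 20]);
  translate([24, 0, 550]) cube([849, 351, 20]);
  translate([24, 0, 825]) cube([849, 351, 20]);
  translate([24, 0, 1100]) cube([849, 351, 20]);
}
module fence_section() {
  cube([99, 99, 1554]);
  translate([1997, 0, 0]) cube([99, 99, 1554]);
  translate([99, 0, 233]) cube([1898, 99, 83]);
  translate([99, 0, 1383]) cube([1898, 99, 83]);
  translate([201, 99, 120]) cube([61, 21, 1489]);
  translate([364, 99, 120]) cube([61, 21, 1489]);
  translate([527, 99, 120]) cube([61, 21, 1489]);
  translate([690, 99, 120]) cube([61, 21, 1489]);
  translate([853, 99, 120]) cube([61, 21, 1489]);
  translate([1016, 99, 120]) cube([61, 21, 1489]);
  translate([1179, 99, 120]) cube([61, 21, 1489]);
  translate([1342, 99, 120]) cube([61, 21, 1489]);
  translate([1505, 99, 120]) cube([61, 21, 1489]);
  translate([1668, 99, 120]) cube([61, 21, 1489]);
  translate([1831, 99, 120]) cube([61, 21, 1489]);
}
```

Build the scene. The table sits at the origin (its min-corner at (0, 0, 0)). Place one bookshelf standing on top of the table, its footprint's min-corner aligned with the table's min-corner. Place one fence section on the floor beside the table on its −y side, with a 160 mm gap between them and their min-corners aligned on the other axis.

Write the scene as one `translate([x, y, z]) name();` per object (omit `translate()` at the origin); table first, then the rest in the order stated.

table();
translate([0, 0, 708]) bookshelf();
translate([0, -280, 0]) fence_section();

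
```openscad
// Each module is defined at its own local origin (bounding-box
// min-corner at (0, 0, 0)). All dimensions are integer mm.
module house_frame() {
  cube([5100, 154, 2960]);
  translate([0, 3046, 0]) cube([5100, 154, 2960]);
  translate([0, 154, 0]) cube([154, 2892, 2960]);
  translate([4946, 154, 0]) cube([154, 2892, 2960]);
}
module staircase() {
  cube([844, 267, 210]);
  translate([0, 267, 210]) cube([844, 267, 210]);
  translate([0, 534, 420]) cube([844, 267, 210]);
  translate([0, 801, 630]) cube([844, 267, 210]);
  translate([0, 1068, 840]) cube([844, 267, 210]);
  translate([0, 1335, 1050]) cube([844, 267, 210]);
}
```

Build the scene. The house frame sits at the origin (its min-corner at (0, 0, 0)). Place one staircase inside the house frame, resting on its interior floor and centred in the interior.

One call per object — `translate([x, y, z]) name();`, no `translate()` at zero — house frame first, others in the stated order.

house_frame();
translate([2128, 799, 0]) staircase();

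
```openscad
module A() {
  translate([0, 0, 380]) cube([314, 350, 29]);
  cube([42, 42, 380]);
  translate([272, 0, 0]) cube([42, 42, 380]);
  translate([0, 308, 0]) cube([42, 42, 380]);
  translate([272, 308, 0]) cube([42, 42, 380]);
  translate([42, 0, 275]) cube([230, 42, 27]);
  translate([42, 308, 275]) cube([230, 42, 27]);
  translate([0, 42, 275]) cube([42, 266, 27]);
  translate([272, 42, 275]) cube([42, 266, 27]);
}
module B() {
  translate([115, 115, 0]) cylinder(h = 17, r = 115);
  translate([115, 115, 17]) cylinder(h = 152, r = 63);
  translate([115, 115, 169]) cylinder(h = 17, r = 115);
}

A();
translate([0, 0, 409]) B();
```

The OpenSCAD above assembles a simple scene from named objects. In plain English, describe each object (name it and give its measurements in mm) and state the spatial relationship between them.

A is a four-legged stool. The seat is a 314×350×29 mm slab whose top surface is at z = 409 mm; four square legs, each 42×42 mm in cross-section, run from the floor (z = 0) to the underside of the seat, each flush with a corner of the seat. Four stretchers, 42 mm wide and 27 mm tall, connect adjacent legs with their undersides at z = 275 mm, each running between the inner faces of the legs it joins and aligned with the legs' outer faces on the other axis.

B is a spool: two coaxial disc flanges of radius 115 mm and thickness 17 mm, joined by a core cylinder of radius 63 mm and height 152 mm. The lower flange rests on z = 0 and the three cylinders share a vertical axis.

The spool is on top of the stool.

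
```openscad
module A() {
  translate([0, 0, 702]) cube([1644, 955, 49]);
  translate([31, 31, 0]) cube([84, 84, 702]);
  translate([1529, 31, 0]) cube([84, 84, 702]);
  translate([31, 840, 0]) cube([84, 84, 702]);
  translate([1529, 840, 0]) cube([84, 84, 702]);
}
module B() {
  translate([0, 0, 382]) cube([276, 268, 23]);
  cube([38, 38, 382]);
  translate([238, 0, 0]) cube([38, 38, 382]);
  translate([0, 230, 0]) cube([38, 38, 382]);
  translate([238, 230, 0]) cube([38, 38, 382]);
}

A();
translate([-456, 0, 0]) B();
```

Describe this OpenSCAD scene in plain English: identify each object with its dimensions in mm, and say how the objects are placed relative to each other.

A is a rectangular dining table. The top is 1644×955×49 mm with its upper surface at z = 751 mm. It stands on four 84×84 mm square legs, each inset 31 mm from the nearest pair of top edges, running from the floor to the underside of the top.

B is a simple wooden stool: a rectangular seat 276 mm (x) by 268 mm (y), 23 mm thick, top face at z = 405 mm, on four square legs, each 38×38 mm in cross-section. The legs rest on z = 0, each flush with a corner of the seat.

The stool is on the floor beside the table on its −x side.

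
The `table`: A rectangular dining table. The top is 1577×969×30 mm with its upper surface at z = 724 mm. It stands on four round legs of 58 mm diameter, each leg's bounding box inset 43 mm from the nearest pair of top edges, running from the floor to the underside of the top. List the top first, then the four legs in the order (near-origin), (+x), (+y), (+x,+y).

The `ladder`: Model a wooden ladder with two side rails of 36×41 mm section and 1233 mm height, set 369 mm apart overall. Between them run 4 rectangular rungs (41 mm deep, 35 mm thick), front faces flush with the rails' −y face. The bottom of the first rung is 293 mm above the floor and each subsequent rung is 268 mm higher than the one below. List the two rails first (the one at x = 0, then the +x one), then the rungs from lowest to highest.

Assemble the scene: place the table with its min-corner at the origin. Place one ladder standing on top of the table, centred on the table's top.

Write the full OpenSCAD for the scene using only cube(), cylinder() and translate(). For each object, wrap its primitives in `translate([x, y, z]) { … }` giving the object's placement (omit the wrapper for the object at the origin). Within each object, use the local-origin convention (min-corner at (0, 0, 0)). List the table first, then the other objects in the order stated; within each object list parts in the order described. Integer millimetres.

translate([0, 0, 694]) cube([1577, 969, 30]);
translate([72, 72, 0]) cylinder(h = 694, r = 29);
translate([1505, 72, 0]) cylinder(h = 694, r = 29);
translate([72, 897, 0]) cylinder(h = 694, r = 29);
translate([1505, 897, 0]) cylinder(h = 694, r = 29);
translate([604, 464, 724]) {
  cube([36, 41, 1233]);
  translate([333, 0, 0]) cube([36, 41, 1233]);
  translate([36, 0, 293]) cube([297, 41, 35]);
  translate([36, 0, 561]) cube([297, 41, 35]);
  translate([36, 0, 829]) cube([297, 41, 35]);
  translate([36, 0, 1097]) cube([297, 41, 35]);
}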